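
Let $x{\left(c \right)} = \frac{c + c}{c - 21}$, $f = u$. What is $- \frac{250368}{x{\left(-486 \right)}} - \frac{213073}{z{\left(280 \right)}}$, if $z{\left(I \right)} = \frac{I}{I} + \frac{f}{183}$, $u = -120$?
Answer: $- \frac{20237027}{27} \approx -7.4952 \cdot 10^{5}$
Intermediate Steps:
$f = -120$
$x{\left(c \right)} = \frac{2 c}{-21 + c}$
$z{\left(I \right)} = \frac{21}{61}$ ($z{\left(I \right)} = \frac{I}{I} - \frac{120}{183} = 1 - \frac{40}{61} = \frac{21}{61}$)
$- \frac{250368}{x{\left(-486 \right)}} - \frac{213073}{z{\left(280 \right)}} = - \frac{250368}{2 \left(-486\right) \frac{1}{-21 - 486}} - \frac{213073}{\frac{21}{61}} = - \frac{250368}{2 \left(-486\right) \frac{1}{-507}} - \frac{1856779}{3} = - \frac{250368}{2 \left(-486\right) \left(- \frac{1}{507}\right)} - \frac{1856779}{3} = - \frac{250368}{\frac{324}{169}} - \frac{1856779}{3} = \left(-250368\right) \frac{169}{324} - \frac{1856779}{3} = - \frac{3526016}{27} - \frac{1856779}{3} = - \frac{20237027}{27}$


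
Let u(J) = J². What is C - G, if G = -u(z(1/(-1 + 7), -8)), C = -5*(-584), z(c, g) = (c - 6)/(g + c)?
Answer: 6451505/2209 ≈ 2920.6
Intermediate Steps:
z(c, g) = (-6 + c)/(c + g)
C = 2920
G = -1225/2209 (G = -((-6 + 1/(-1 + 7))/(1/(-1 + 7) - 8))² = -((-6 + 1/6)/(1/6 - 8))² = -((-6 + ⅙)/(⅙ - 8))² = -(-35/6/(-47/6))² = -(-6/47*(-35/6))² = -(35/47)² = -1*1225/2209 = -1225/2209 ≈ -0.55455)
C - G = 2920 - 1*(-1225/2209) = 2920 + 1225/2209 = 6451505/2209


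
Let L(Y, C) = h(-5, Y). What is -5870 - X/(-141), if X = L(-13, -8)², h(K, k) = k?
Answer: -827501/141 ≈ -5868.8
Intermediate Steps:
L(Y, C) = Y
X = 169 (X = (-13)² = 169)
-5870 - X/(-141) = -5870 - 169/(-141) = -5870 - 169*(-1)/141 = -5870 - 1*(-169/141) = -5870 + 169/141 = -827501/141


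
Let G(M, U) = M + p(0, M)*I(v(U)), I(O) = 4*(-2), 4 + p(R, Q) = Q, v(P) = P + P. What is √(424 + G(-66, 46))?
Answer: 3*√102 ≈ 30.299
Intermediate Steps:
v(P) = 2*P
p(R, Q) = -4 + Q
I(O) = -8
G(M, U) = 32 - 7*M (G(M, U) = M + (-4 + M)*(-8) = M + (32 - 8*M) = 32 - 7*M)
√(424 + G(-66, 46)) = √(424 + (32 - 7*(-66))) = √(424 + (32 + 462)) = √(424 + 494) = √918 = 3*√102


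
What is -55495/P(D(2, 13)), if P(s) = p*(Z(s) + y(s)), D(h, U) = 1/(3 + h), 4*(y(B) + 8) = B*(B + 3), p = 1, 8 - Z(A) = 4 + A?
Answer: 1387375/101 ≈ 13736.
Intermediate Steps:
Z(A) = 4 - A (Z(A) = 8 - (4 + A) = 8 + (-4 - A) = 4 - A)
y(B) = -8 + B*(3 + B)/4 (y(B) = -8 + (B*(B + 3))/4 = -8 + (B*(3 + B))/4 = -8 + B*(3 + B)/4)
P(s) = -4 - s/4 + s²/4 (P(s) = 1*((4 - s) + (-8 + s²/4 + 3*s/4)) = 1*(-4 - s/4 + s²/4) = -4 - s/4 + s²/4)
-55495/P(D(2, 13)) = -55495/(-4 - 1/(4*(3 + 2)) + (1/(3 + 2))²/4) = -55495/(-4 - ¼/5 + (1/5)²/4) = -55495/(-4 - ¼*⅕ + (⅕)²/4) = -55495/(-4 - 1/20 + (¼)*(1/25)) = -55495/(-4 - 1/20 + 1/100) = -55495/(-101/25) = -55495*(-25/101) = 1387375/101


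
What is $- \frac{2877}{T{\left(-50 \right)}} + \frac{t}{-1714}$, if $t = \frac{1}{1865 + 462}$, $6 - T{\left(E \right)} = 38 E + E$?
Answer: $- \frac{1912475527}{1300243828} \approx -1.4709$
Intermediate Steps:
$T{\left(E \right)} = 6 - 39 E$ ($T{\left(E \right)} = 6 - \left(38 E + E\right) = 6 - 39 E$)
$t = \frac{1}{2327} \approx 0.00042974$
$- \frac{2877}{T{\left(-50 \right)}} + \frac{t}{-1714} = - \frac{2877}{6 - -1950} + \frac{1}{2327 \left(-1714\right)} = - \frac{2877}{6 + 1950} + \frac{1}{2327} \left(- \frac{1}{1714}\right) = - \frac{2877}{1956} - \frac{1}{3988478} = \left(-2877\right) \frac{1}{1956} - \frac{1}{3988478} = - \frac{959}{652} - \frac{1}{3988478} = - \frac{1912475527}{1300243828}$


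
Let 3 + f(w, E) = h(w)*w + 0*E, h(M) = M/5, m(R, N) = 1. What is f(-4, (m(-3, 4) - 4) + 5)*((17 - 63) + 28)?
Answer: -18/5 ≈ -3.6000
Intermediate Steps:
h(M) = M/5 (h(M) = M*(⅕) = M/5)
f(w, E) = -3 + w²/5 (f(w, E) = -3 + ((w/5)*w + 0*E) = -3 + (w²/5 + 0) = -3 + w²/5)
f(-4, (m(-3, 4) - 4) + 5)*((17 - 63) + 28) = (-3 + (⅕)*(-4)²)*((17 - 63) + 28) = (-3 + (⅕)*16)*(-46 + 28) = (-3 + 16/5)*(-18) = (⅕)*(-18) = -18/5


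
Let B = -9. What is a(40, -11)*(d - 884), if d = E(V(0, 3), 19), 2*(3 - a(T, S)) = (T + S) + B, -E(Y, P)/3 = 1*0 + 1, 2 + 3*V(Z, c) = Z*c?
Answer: 6209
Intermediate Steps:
V(Z, c) = -2/3 + Z*c/3 (V(Z, c) = -2/3 + (Z*c)/3 = -2/3 + Z*c/3)
E(Y, P) = -3 (E(Y, P) = -3*(1*0 + 1) = -3*(0 + 1) = -3*1 = -3)
a(T, S) = 15/2 - S/2 - T/2 (a(T, S) = 3 - ((T + S) - 9)/2 = 3 - ((S + T) - 9)/2 = 3 - (-9 + S + T)/2 = 3 + (9/2 - S/2 - T/2) = 15/2 - S/2 - T/2)
d = -3
a(40, -11)*(d - 884) = (15/2 - 1/2*(-11) - 1/2*40)*(-3 - 884) = (15/2 + 11/2 - 20)*(-887) = -7*(-887) = 6209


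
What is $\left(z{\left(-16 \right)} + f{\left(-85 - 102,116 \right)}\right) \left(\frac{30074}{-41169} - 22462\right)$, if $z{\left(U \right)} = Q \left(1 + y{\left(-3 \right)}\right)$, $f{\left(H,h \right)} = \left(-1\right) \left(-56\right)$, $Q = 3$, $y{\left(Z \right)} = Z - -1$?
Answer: $- \frac{49012712056}{41169} \approx -1.1905 \cdot 10^{6}$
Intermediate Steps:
$y{\left(Z \right)} = 1 + Z$ ($y{\left(Z \right)} = Z + 1 = 1 + Z$)
$f{\left(H,h \right)} = 56$
$z{\left(U \right)} = -3$ ($z{\left(U \right)} = 3 \left(1 + \left(1 - 3\right)\right) = 3 \left(1 - 2\right) = 3 \left(-1\right) = -3$)
$\left(z{\left(-16 \right)} + f{\left(-85 - 102,116 \right)}\right) \left(\frac{30074}{-41169} - 22462\right) = \left(-3 + 56\right) \left(\frac{30074}{-41169} - 22462\right) = 53 \left(30074 \left(- \frac{1}{41169}\right) - 22462\right) = 53 \left(- \frac{30074}{41169} - 22462\right) = 53 \left(- \frac{924768152}{41169}\right) = - \frac{49012712056}{41169}$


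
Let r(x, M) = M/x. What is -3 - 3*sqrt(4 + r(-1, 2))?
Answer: -3 - 3*sqrt(2) ≈ -7.2426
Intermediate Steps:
-3 - 3*sqrt(4 + r(-1, 2)) = -3 - 3*sqrt(4 + 2/(-1)) = -3 - 3*sqrt(4 + 2*(-1)) = -3 - 3*sqrt(4 - 2) = -3 - 3*sqrt(2)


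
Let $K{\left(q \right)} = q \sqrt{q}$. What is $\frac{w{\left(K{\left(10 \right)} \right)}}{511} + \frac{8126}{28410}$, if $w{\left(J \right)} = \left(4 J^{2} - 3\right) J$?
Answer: $\frac{4063}{14205} + \frac{5710 \sqrt{10}}{73} \approx 247.64$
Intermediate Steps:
$K{\left(q \right)} = q^{\frac{3}{2}}$
$w{\left(J \right)} = J \left(-3 + 4 J^{2}\right)$ ($w{\left(J \right)} = \left(4 J^{2} - 3\right) J = \left(-3 + 4 J^{2}\right) J = J \left(-3 + 4 J^{2}\right)$)
$\frac{w{\left(K{\left(10 \right)} \right)}}{511} + \frac{8126}{28410} = \frac{10^{\frac{3}{2}} \left(-3 + 4 \left(10^{\frac{3}{2}}\right)^{2}\right)}{511} + \frac{8126}{28410} = 10 \sqrt{10} \left(-3 + 4 \left(10 \sqrt{10}\right)^{2}\right) \frac{1}{511} + 8126 \cdot \frac{1}{28410} = 10 \sqrt{10} \left(-3 + 4 \cdot 1000\right) \frac{1}{511} + \frac{4063}{14205} = 10 \sqrt{10} \left(-3 + 4000\right) \frac{1}{511} + \frac{4063}{14205} = 10 \sqrt{10} \cdot 3997 \cdot \frac{1}{511} + \frac{4063}{14205} = 39970 \sqrt{10} \cdot \frac{1}{511} + \frac{4063}{14205} = \frac{5710 \sqrt{10}}{73} + \frac{4063}{14205} = \frac{4063}{14205} + \frac{5710 \sqrt{10}}{73}$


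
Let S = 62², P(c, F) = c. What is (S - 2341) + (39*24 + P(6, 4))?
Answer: 2445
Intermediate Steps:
S = 3844
(S - 2341) + (39*24 + P(6, 4)) = (3844 - 2341) + (39*24 + 6) = 1503 + (936 + 6) = 1503 + 942 = 2445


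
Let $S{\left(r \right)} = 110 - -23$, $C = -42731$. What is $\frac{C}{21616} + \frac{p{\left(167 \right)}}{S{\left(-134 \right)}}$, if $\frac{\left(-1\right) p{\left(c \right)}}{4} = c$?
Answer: $- \frac{2874673}{410704} \approx -6.9994$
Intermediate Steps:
$S{\left(r \right)} = 133$ ($S{\left(r \right)} = 110 + 23 = 133$)
$p{\left(c \right)} = - 4 c$
$\frac{C}{21616} + \frac{p{\left(167 \right)}}{S{\left(-134 \right)}} = - \frac{42731}{21616} + \frac{\left(-4\right) 167}{133} = \left(-42731\right) \frac{1}{21616} - \frac{668}{133} = - \frac{42731}{21616} - \frac{668}{133} = - \frac{2874673}{410704}$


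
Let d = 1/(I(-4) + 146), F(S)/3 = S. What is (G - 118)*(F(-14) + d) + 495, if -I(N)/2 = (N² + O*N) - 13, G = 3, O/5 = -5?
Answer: 63923/12 ≈ 5326.9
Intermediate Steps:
O = -25 (O = 5*(-5) = -25)
I(N) = 26 - 2*N² + 50*N (I(N) = -2*((N² - 25*N) - 13) = -2*(-13 + N² - 25*N) = 26 - 2*N² + 50*N)
F(S) = 3*S
d = -1/60 (d = 1/((26 - 2*(-4)² + 50*(-4)) + 146) = 1/((26 - 2*16 - 200) + 146) = 1/((26 - 32 - 200) + 146) = 1/(-206 + 146) = 1/(-60) = -1/60 ≈ -0.016667)
(G - 118)*(F(-14) + d) + 495 = (3 - 118)*(3*(-14) - 1/60) + 495 = -115*(-42 - 1/60) + 495 = -115*(-2521/60) + 495 = 57983/12 + 495 = 63923/12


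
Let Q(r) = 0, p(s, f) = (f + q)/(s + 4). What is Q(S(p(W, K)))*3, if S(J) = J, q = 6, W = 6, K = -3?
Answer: 0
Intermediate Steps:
p(s, f) = (6 + f)/(4 + s) (p(s, f) = (f + 6)/(s + 4) = (6 + f)/(4 + s))
Q(S(p(W, K)))*3 = 0*3 = 0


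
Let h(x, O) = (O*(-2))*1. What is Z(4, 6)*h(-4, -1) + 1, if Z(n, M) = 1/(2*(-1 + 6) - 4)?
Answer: 4/3 ≈ 1.3333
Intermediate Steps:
h(x, O) = -2*O (h(x, O) = -2*O*1 = -2*O)
Z(n, M) = ⅙ (Z(n, M) = 1/(2*5 - 4) = 1/(10 - 4) = 1/6 = ⅙)
Z(4, 6)*h(-4, -1) + 1 = (-2*(-1))/6 + 1 = (⅙)*2 + 1 = ⅓ + 1 = 4/3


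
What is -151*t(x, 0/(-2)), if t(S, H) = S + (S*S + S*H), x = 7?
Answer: -8456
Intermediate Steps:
t(S, H) = S + S² + H*S (t(S, H) = S + (S² + H*S) = S + S² + H*S)
-151*t(x, 0/(-2)) = -1057*(1 + 0/(-2) + 7) = -1057*(1 + 0*(-½) + 7) = -1057*(1 + 0 + 7) = -1057*8 = -151*56 = -8456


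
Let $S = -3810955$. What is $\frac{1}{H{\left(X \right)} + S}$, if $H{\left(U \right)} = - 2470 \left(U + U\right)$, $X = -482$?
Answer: $- \frac{1}{1429875} \approx -6.9936 \cdot 10^{-7}$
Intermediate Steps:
$H{\left(U \right)} = - 4940 U$ ($H{\left(U \right)} = - 2470 \cdot 2 U = - 4940 U$)
$\frac{1}{H{\left(X \right)} + S} = \frac{1}{\left(-4940\right) \left(-482\right) - 3810955} = \frac{1}{2381080 - 3810955} = \frac{1}{-1429875} = - \frac{1}{1429875}$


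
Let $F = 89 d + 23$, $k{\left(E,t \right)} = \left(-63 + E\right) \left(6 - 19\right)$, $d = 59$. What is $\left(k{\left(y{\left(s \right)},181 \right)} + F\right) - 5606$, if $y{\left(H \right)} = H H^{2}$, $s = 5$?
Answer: $-1138$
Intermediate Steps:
$y{\left(H \right)} = H^{3}$
$k{\left(E,t \right)} = 819 - 13 E$ ($k{\left(E,t \right)} = \left(-63 + E\right) \left(-13\right) = 819 - 13 E$)
$F = 5274$ ($F = 89 \cdot 59 + 23 = 5251 + 23 = 5274$)
$\left(k{\left(y{\left(s \right)},181 \right)} + F\right) - 5606 = \left(\left(819 - 13 \cdot 5^{3}\right) + 5274\right) - 5606 = \left(\left(819 - 1625\right) + 5274\right) - 5606 = \left(-806 + 5274\right) - 5606 = 4468 - 5606 = -1138$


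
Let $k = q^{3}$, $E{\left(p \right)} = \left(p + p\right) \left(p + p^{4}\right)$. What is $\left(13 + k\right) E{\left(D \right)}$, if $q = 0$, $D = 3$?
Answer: $6552$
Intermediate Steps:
$E{\left(p \right)} = 2 p \left(p + p^{4}\right)$
$k = 0$ ($k = 0^{3} = 0$)
$\left(13 + k\right) E{\left(D \right)} = \left(13 + 0\right) 2 \cdot 3^{2} \left(1 + 3^{3}\right) = 13 \cdot 2 \cdot 9 \left(1 + 27\right) = 13 \cdot 2 \cdot 9 \cdot 28 = 13 \cdot 504 = 6552$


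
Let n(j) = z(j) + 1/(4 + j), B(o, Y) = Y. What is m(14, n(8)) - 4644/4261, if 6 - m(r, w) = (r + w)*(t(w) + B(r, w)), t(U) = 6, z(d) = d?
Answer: -187816117/613584 ≈ -306.10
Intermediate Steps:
n(j) = j + 1/(4 + j)
m(r, w) = 6 - (6 + w)*(r + w) (m(r, w) = 6 - (r + w)*(6 + w) = 6 - (6 + w)*(r + w))
m(14, n(8)) - 4644/4261 = (6 - ((1 + 8² + 4*8)/(4 + 8))² - 6*14 - 6*(1 + 8² + 4*8)/(4 + 8) - 1*14*(1 + 8² + 4*8)/(4 + 8)) - 4644/4261 = (6 - ((1 + 64 + 32)/12)² - 84 - 6*(1 + 64 + 32)/12 - 1*14*(1 + 64 + 32)/12) - 4644/4261 = (6 - ((1/12)*97)² - 84 - 97/2 - 1*14*(1/12)*97) - 1*4644/4261 = (6 - (97/12)² - 84 - 6*97/12 - 1*14*97/12) - 4644/4261 = (6 - 1*9409/144 - 84 - 97/2 - 679/6) - 4644/4261 = (6 - 9409/144 - 84 - 97/2 - 679/6) - 4644/4261 = -43921/144 - 4644/4261 = -187816117/613584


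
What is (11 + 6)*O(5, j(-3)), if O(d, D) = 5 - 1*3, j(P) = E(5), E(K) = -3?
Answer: 34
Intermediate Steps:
j(P) = -3
O(d, D) = 2 (O(d, D) = 5 - 3 = 2)
(11 + 6)*O(5, j(-3)) = (11 + 6)*2 = 17*2 = 34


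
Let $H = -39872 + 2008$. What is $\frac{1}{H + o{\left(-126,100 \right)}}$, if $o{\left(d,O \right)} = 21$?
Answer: $- \frac{1}{37843} \approx -2.6425 \cdot 10^{-5}$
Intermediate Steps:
$H = -37864$
$\frac{1}{H + o{\left(-126,100 \right)}} = \frac{1}{-37864 + 21} = \frac{1}{-37843} = - \frac{1}{37843}$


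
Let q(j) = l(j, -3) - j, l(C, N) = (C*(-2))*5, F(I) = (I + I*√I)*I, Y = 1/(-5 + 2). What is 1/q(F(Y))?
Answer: -27/44 + 9*I*√3/44 ≈ -0.61364 + 0.35428*I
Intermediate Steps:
Y = -⅓ (Y = 1/(-3) = -⅓ ≈ -0.33333)
F(I) = I*(I + I^(3/2)) (F(I) = (I + I^(3/2))*I = I*(I + I^(3/2)))
l(C, N) = -10*C (l(C, N) = -2*C*5 = -10*C)
q(j) = -11*j (q(j) = -10*j - j = -11*j)
1/q(F(Y)) = 1/(-11*((-⅓)² + (-⅓)^(5/2))) = 1/(-11*(⅑ + I*√3/27)) = 1/(-11/9 - 11*I*√3/27)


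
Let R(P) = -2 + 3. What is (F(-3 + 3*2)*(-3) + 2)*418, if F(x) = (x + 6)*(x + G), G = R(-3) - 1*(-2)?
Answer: -66880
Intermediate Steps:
R(P) = 1
G = 3 (G = 1 - 1*(-2) = 1 + 2 = 3)
F(x) = (3 + x)*(6 + x) (F(x) = (x + 6)*(x + 3) = (6 + x)*(3 + x) = (3 + x)*(6 + x))
(F(-3 + 3*2)*(-3) + 2)*418 = ((18 + (-3 + 3*2)² + 9*(-3 + 3*2))*(-3) + 2)*418 = ((18 + (-3 + 6)² + 9*(-3 + 6))*(-3) + 2)*418 = ((18 + 3² + 9*3)*(-3) + 2)*418 = ((18 + 9 + 27)*(-3) + 2)*418 = (54*(-3) + 2)*418 = (-162 + 2)*418 = -160*418 = -66880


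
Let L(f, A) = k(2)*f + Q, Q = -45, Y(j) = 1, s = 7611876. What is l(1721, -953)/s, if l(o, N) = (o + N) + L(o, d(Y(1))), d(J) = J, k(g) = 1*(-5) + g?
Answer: -370/634323 ≈ -0.00058330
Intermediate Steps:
k(g) = -5 + g
L(f, A) = -45 - 3*f (L(f, A) = (-5 + 2)*f - 45 = -3*f - 45 = -45 - 3*f)
l(o, N) = -45 + N - 2*o (l(o, N) = (o + N) + (-45 - 3*o) = (N + o) + (-45 - 3*o) = -45 + N - 2*o)
l(1721, -953)/s = (-45 - 953 - 2*1721)/7611876 = (-45 - 953 - 3442)*(1/7611876) = -4440*1/7611876 = -370/634323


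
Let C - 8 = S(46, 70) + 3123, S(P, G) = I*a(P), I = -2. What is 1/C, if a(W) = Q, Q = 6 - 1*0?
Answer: 1/3119 ≈ 0.00032062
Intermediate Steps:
Q = 6 (Q = 6 + 0 = 6)
a(W) = 6
S(P, G) = -12 (S(P, G) = -2*6 = -12)
C = 3119 (C = 8 + (-12 + 3123) = 8 + 3111 = 3119)
1/C = 1/3119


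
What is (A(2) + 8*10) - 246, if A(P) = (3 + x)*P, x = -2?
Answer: -164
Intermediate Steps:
A(P) = P (A(P) = (3 - 2)*P = 1*P = P)
(A(2) + 8*10) - 246 = (2 + 8*10) - 246 = (2 + 80) - 246 = 82 - 246 = -164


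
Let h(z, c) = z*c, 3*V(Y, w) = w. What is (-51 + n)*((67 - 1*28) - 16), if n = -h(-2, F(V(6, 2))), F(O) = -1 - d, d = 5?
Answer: -1449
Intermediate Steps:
V(Y, w) = w/3
F(O) = -6 (F(O) = -1 - 1*5 = -1 - 5 = -6)
h(z, c) = c*z
n = -12 (n = -(-6)*(-2) = -1*12 = -12)
(-51 + n)*((67 - 1*28) - 16) = (-51 - 12)*((67 - 1*28) - 16) = -63*((67 - 28) - 16) = -63*(39 - 16) = -63*23 = -1449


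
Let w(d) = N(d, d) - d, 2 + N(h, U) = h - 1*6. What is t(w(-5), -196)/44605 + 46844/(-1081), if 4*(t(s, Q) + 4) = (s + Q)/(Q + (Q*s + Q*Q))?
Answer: -7557842532273/174408907540 ≈ -43.334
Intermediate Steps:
N(h, U) = -8 + h (N(h, U) = -2 + (h - 1*6) = -2 + (h - 6) = -2 + (-6 + h) = -8 + h)
w(d) = -8 (w(d) = (-8 + d) - d = -8)
t(s, Q) = -4 + (Q + s)/(4*(Q + Q² + Q*s)) (t(s, Q) = -4 + ((s + Q)/(Q + (Q*s + Q*Q)))/4 = -4 + ((Q + s)/(Q + (Q*s + Q²)))/4 = -4 + ((Q + s)/(Q + (Q² + Q*s)))/4 = -4 + ((Q + s)/(Q + Q² + Q*s))/4 = -4 + (Q + s)/(4*(Q + Q² + Q*s)))
t(w(-5), -196)/44605 + 46844/(-1081) = ((¼)*(-8 - 16*(-196)² - 15*(-196) - 16*(-196)*(-8))/(-196*(1 - 196 - 8)))/44605 + 46844/(-1081) = ((¼)*(-1/196)*(-8 - 16*38416 + 2940 - 25088)/(-203))*(1/44605) + 46844*(-1/1081) = ((¼)*(-1/196)*(-1/203)*(-8 - 614656 + 2940 - 25088))*(1/44605) - 46844/1081 = ((¼)*(-1/196)*(-1/203)*(-636812))*(1/44605) - 46844/1081 = -159203/39788*1/44605 - 46844/1081 = -14473/161340340 - 46844/1081 = -7557842532273/174408907540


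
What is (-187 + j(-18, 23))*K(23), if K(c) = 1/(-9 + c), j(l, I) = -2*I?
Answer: -233/14 ≈ -16.643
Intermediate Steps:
(-187 + j(-18, 23))*K(23) = (-187 - 2*23)/(-9 + 23) = (-187 - 46)/14 = -233*1/14 = -233/14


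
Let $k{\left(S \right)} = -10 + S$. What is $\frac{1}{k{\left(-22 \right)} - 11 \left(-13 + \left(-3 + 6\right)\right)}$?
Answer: $\frac{1}{78} \approx 0.012821$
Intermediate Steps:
$\frac{1}{k{\left(-22 \right)} - 11 \left(-13 + \left(-3 + 6\right)\right)} = \frac{1}{\left(-10 - 22\right) - 11 \left(-13 + \left(-3 + 6\right)\right)} = \frac{1}{-32 - 11 \left(-13 + 3\right)} = \frac{1}{-32 - -110} = \frac{1}{-32 + 110} = \frac{1}{78}$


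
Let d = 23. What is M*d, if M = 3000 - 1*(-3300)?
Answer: 144900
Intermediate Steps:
M = 6300 (M = 3000 + 3300 = 6300)
M*d = 6300*23 = 144900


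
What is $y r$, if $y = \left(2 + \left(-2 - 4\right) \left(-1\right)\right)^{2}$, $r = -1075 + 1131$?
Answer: $3584$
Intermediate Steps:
$r = 56$
$y = 64$ ($y = \left(2 - -6\right)^{2} = \left(2 + 6\right)^{2} = 8^{2} = 64$)
$y r = 64 \cdot 56 = 3584$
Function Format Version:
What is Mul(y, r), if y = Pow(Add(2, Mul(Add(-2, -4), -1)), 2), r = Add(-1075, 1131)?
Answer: 3584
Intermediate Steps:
r = 56
y = 64 (y = Pow(Add(2, Mul(-6, -1)), 2) = Pow(Add(2, 6), 2) = Pow(8, 2) = 64)
Mul(y, r) = Mul(64, 56) = 3584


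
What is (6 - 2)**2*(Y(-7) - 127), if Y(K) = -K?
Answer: -1920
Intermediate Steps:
(6 - 2)**2*(Y(-7) - 127) = (6 - 2)**2*(-1*(-7) - 127) = 4**2*(7 - 127) = 16*(-120) = -1920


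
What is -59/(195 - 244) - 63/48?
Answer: -85/784 ≈ -0.10842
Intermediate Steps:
-59/(195 - 244) - 63/48 = -59/(-49) - 63*1/48 = -59*(-1/49) - 21/16 = 59/49 - 21/16 = -85/784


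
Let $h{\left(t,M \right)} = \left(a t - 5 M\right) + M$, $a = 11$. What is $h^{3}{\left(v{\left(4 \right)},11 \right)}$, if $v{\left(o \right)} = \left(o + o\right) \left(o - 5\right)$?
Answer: $-2299968$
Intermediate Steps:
$v{\left(o \right)} = 2 o \left(-5 + o\right)$
$h{\left(t,M \right)} = - 4 M + 11 t$ ($h{\left(t,M \right)} = \left(11 t - 5 M\right) + M = \left(- 5 M + 11 t\right) + M = - 4 M + 11 t$)
$h^{3}{\left(v{\left(4 \right)},11 \right)} = \left(\left(-4\right) 11 + 11 \cdot 2 \cdot 4 \left(-5 + 4\right)\right)^{3} = \left(-44 + 11 \cdot 2 \cdot 4 \left(-1\right)\right)^{3} = \left(-44 + 11 \left(-8\right)\right)^{3} = \left(-44 - 88\right)^{3} = \left(-132\right)^{3} = -2299968$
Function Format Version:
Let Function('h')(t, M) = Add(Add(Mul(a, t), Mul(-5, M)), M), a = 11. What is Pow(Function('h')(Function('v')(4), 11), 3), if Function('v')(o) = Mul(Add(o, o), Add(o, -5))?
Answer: -2299968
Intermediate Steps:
Function('v')(o) = Mul(2, o, Add(-5, o)) (Function('v')(o) = Mul(Mul(2, o), Add(-5, o)) = Mul(2, o, Add(-5, o)))
Function('h')(t, M) = Add(Mul(-4, M), Mul(11, t)) (Function('h')(t, M) = Add(Add(Mul(11, t), Mul(-5, M)), M) = Add(Add(Mul(-5, M), Mul(11, t)), M) = Add(Mul(-4, M), Mul(11, t)))
Pow(Function('h')(Function('v')(4), 11), 3) = Pow(Add(Mul(-4, 11), Mul(11, Mul(2, 4, Add(-5, 4)))), 3) = Pow(Add(-44, Mul(11, Mul(2, 4, -1))), 3) = Pow(Add(-44, Mul(11, -8)), 3) = Pow(Add(-44, -88), 3) = Pow(-132, 3) = -2299968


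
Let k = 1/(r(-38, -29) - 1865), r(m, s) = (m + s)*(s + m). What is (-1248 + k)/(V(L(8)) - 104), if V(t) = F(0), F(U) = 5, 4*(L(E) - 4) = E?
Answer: 3274751/259776 ≈ 12.606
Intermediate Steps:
r(m, s) = (m + s)² (r(m, s) = (m + s)*(m + s) = (m + s)²)
k = 1/2624 (k = 1/((-38 - 29)² - 1865) = 1/((-67)² - 1865) = 1/(4489 - 1865) = 1/2624 ≈ 0.00038110)
L(E) = 4 + E/4
V(t) = 5
(-1248 + k)/(V(L(8)) - 104) = (-1248 + 1/2624)/(5 - 104) = -3274751/2624/(-99) = -3274751/2624*(-1/99) = 3274751/259776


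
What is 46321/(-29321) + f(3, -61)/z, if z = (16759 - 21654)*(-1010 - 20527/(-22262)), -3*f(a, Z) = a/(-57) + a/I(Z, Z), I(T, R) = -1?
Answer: -290331601796606879/183778718213049795 ≈ -1.5798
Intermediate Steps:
f(a, Z) = 58*a/171 (f(a, Z) = -(a/(-57) + a/(-1))/3 = -(a*(-1/57) + a*(-1))/3 = -(-a/57 - a)/3 = -(-58)*a/171 = 58*a/171)
z = 109961735235/22262 (z = -4895*(-1010 - 20527*(-1/22262)) = -4895*(-1010 + 20527/22262) = -4895*(-22464093/22262) = 109961735235/22262 ≈ 4.9394e+6)
46321/(-29321) + f(3, -61)/z = 46321/(-29321) + ((58/171)*3)/(109961735235/22262) = 46321*(-1/29321) + (58/57)*(22262/109961735235) = -46321/29321 + 1291196/6267818908395 = -290331601796606879/183778718213049795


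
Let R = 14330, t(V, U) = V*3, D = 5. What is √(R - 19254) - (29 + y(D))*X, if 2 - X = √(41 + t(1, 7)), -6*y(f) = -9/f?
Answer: -293/5 + 293*√11/5 + 2*I*√1231 ≈ 135.75 + 70.171*I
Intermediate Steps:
t(V, U) = 3*V
y(f) = 3/(2*f) (y(f) = -(-3)/(2*f) = 3/(2*f))
X = 2 - 2*√11 (X = 2 - √(41 + 3*1) = 2 - √(41 + 3) = 2 - √44 = 2 - 2*√11 ≈ -4.6332)
√(R - 19254) - (29 + y(D))*X = √(14330 - 19254) - (29 + (3/2)/5)*(2 - 2*√11) = √(-4924) - (29 + (3/2)*(⅕))*(2 - 2*√11) = 2*I*√1231 - (29 + 3/10)*(2 - 2*√11) = 2*I*√1231 - 293*(2 - 2*√11)/10 = 2*I*√1231 - (293/5 - 293*√11/5) = 2*I*√1231 + (-293/5 + 293*√11/5) = -293/5 + 293*√11/5 + 2*I*√1231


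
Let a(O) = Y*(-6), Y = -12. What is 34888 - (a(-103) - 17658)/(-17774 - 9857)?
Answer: 963972742/27631 ≈ 34887.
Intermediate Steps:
a(O) = 72 (a(O) = -12*(-6) = 72)
34888 - (a(-103) - 17658)/(-17774 - 9857) = 34888 - (72 - 17658)/(-17774 - 9857) = 34888 - (-17586)/(-27631) = 34888 - (-17586)*(-1)/27631 = 34888 - 1*17586/27631 = 34888 - 17586/27631 = 963972742/27631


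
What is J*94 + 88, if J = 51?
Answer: 4882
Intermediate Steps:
J*94 + 88 = 51*94 + 88 = 4794 + 88 = 4882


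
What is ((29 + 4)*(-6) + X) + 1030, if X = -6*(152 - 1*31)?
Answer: 106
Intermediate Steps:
X = -726 (X = -6*(152 - 31) = -6*121 = -726)
((29 + 4)*(-6) + X) + 1030 = ((29 + 4)*(-6) - 726) + 1030 = (33*(-6) - 726) + 1030 = (-198 - 726) + 1030 = -924 + 1030 = 106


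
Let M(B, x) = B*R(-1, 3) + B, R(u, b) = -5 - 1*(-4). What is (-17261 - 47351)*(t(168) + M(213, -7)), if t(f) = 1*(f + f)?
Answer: -21709632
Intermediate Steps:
R(u, b) = -1 (R(u, b) = -5 + 4 = -1)
M(B, x) = 0 (M(B, x) = B*(-1) + B = -B + B = 0)
t(f) = 2*f (t(f) = 1*(2*f) = 2*f)
(-17261 - 47351)*(t(168) + M(213, -7)) = (-17261 - 47351)*(2*168 + 0) = -64612*(336 + 0) = -64612*336 = -21709632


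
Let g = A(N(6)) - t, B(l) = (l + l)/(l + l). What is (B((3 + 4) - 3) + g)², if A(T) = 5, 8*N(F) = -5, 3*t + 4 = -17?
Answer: 169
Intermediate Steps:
t = -7 (t = -4/3 + (⅓)*(-17) = -4/3 - 17/3 = -7)
B(l) = 1 (B(l) = (2*l)/((2*l)) = (2*l)*(1/(2*l)) = 1)
N(F) = -5/8 (N(F) = (⅛)*(-5) = -5/8)
g = 12 (g = 5 - 1*(-7) = 5 + 7 = 12)
(B((3 + 4) - 3) + g)² = (1 + 12)² = 13² = 169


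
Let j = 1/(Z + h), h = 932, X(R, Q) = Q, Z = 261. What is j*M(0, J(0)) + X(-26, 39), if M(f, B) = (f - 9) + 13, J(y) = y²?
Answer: 46531/1193 ≈ 39.003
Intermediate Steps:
M(f, B) = 4 + f (M(f, B) = (-9 + f) + 13 = 4 + f)
j = 1/1193 (j = 1/(261 + 932) = 1/1193 ≈ 0.00083822)
j*M(0, J(0)) + X(-26, 39) = (4 + 0)/1193 + 39 = (1/1193)*4 + 39 = 4/1193 + 39 = 46531/1193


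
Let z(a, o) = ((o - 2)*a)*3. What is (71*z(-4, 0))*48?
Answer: 81792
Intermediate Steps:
z(a, o) = 3*a*(-2 + o) (z(a, o) = ((-2 + o)*a)*3 = (a*(-2 + o))*3 = 3*a*(-2 + o))
(71*z(-4, 0))*48 = (71*(3*(-4)*(-2 + 0)))*48 = (71*(3*(-4)*(-2)))*48 = (71*24)*48 = 1704*48 = 81792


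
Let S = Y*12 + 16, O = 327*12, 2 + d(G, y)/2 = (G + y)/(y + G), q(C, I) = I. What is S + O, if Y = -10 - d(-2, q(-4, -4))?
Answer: 3844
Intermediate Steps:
d(G, y) = -2 (d(G, y) = -4 + 2*((G + y)/(y + G)) = -4 + 2*((G + y)/(G + y)) = -4 + 2*1 = -4 + 2 = -2)
O = 3924
Y = -8 (Y = -10 - 1*(-2) = -10 + 2 = -8)
S = -80 (S = -8*12 + 16 = -96 + 16 = -80)
S + O = -80 + 3924 = 3844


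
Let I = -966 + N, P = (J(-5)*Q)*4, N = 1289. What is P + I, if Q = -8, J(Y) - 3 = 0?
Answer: 227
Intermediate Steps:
J(Y) = 3 (J(Y) = 3 + 0 = 3)
P = -96 (P = (3*(-8))*4 = -24*4 = -96)
I = 323 (I = -966 + 1289 = 323)
P + I = -96 + 323 = 227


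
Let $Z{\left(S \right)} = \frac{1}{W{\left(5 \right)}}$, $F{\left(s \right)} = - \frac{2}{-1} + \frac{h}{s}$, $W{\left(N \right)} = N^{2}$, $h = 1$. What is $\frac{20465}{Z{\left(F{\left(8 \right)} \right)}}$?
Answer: $511625$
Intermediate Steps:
$F{\left(s \right)} = 2 + \frac{1}{s}$ ($F{\left(s \right)} = - \frac{2}{-1} + 1 \frac{1}{s} = \left(-2\right) \left(-1\right) + \frac{1}{s} = 2 + \frac{1}{s}$)
$Z{\left(S \right)} = \frac{1}{25}$ ($Z{\left(S \right)} = \frac{1}{5^{2}} = \frac{1}{25}$)
$\frac{20465}{Z{\left(F{\left(8 \right)} \right)}} = 20465 \frac{1}{\frac{1}{25}} = 20465 \cdot 25 = 511625$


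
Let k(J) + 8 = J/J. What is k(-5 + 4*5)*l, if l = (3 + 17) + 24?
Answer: -308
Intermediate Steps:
k(J) = -7 (k(J) = -8 + J/J = -8 + 1 = -7)
l = 44 (l = 20 + 24 = 44)
k(-5 + 4*5)*l = -7*44 = -308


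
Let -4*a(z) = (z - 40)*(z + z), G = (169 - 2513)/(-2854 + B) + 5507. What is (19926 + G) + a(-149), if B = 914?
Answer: 11013097/970 ≈ 11354.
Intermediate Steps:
G = 2671481/485 (G = (169 - 2513)/(-2854 + 914) + 5507 = -2344/(-1940) + 5507 = -2344*(-1/1940) + 5507 = 586/485 + 5507 = 2671481/485 ≈ 5508.2)
a(z) = -z*(-40 + z)/2 (a(z) = -(z - 40)*(z + z)/4 = -(-40 + z)*2*z/4 = -z*(-40 + z)/2)
(19926 + G) + a(-149) = (19926 + 2671481/485) + (½)*(-149)*(40 - 1*(-149)) = 12335591/485 + (½)*(-149)*(40 + 149) = 12335591/485 + (½)*(-149)*189 = 12335591/485 - 28161/2 = 11013097/970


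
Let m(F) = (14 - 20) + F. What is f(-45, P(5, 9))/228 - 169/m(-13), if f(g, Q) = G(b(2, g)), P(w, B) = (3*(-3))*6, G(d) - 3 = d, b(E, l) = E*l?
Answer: 647/76 ≈ 8.5132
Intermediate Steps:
G(d) = 3 + d
P(w, B) = -54 (P(w, B) = -9*6 = -54)
f(g, Q) = 3 + 2*g
m(F) = -6 + F
f(-45, P(5, 9))/228 - 169/m(-13) = (3 + 2*(-45))/228 - 169/(-6 - 13) = (3 - 90)*(1/228) - 169/(-19) = -87*1/228 - 169*(-1/19) = -29/76 + 169/19 = 647/76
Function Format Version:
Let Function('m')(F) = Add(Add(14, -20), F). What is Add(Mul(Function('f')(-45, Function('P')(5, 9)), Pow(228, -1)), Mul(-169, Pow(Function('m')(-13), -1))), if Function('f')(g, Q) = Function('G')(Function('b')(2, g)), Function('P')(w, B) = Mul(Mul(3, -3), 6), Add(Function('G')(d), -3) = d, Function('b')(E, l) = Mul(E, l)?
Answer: Rational(647, 76) ≈ 8.5132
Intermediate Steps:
Function('G')(d) = Add(3, d)
Function('P')(w, B) = -54 (Function('P')(w, B) = Mul(-9, 6) = -54)
Function('f')(g, Q) = Add(3, Mul(2, g))
Function('m')(F) = Add(-6, F)
Add(Mul(Function('f')(-45, Function('P')(5, 9)), Pow(228, -1)), Mul(-169, Pow(Function('m')(-13), -1))) = Add(Mul(Add(3, Mul(2, -45)), Pow(228, -1)), Mul(-169, Pow(Add(-6, -13), -1))) = Add(Mul(Add(3, -90), Rational(1, 228)), Mul(-169, Pow(-19, -1))) = Add(Mul(-87, Rational(1, 228)), Mul(-169, Rational(-1, 19))) = Add(Rational(-29, 76), Rational(169, 19)) = Rational(647, 76)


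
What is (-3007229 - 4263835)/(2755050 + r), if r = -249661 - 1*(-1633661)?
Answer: -3635532/2069525 ≈ -1.7567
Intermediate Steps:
r = 1384000 (r = -249661 + 1633661 = 1384000)
(-3007229 - 4263835)/(2755050 + r) = (-3007229 - 4263835)/(2755050 + 1384000) = -7271064/4139050 = -7271064*1/4139050 = -3635532/2069525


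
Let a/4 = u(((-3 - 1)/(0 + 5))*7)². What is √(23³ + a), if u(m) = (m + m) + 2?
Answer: 23*√591/5 ≈ 111.83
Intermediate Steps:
u(m) = 2 + 2*m (u(m) = 2*m + 2 = 2 + 2*m)
a = 8464/25 (a = 4*(2 + 2*(((-3 - 1)/(0 + 5))*7))² = 4*(2 + 2*(-4/5*7))² = 4*(2 + 2*(-4*⅕*7))² = 4*(2 + 2*(-⅘*7))² = 4*(2 + 2*(-28/5))² = 4*(2 - 56/5)² = 4*(-46/5)² = 4*(2116/25) = 8464/25 ≈ 338.56)
√(23³ + a) = √(23³ + 8464/25) = √(12167 + 8464/25) = √(312639/25) = 23*√591/5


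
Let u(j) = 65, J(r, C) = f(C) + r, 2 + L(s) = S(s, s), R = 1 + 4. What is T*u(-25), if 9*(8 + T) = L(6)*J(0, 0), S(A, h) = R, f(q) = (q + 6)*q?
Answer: -520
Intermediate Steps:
R = 5
f(q) = q*(6 + q) (f(q) = (6 + q)*q = q*(6 + q))
S(A, h) = 5
L(s) = 3 (L(s) = -2 + 5 = 3)
J(r, C) = r + C*(6 + C) (J(r, C) = C*(6 + C) + r = r + C*(6 + C))
T = -8 (T = -8 + (3*(0 + 0*(6 + 0)))/9 = -8 + (3*(0 + 0*6))/9 = -8 + (3*(0 + 0))/9 = -8 + (3*0)/9 = -8 + (⅑)*0 = -8 + 0 = -8)
T*u(-25) = -8*65 = -520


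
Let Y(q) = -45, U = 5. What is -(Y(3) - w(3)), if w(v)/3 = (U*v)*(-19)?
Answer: -810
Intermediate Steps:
w(v) = -285*v (w(v) = 3*((5*v)*(-19)) = 3*(-95*v) = -285*v)
-(Y(3) - w(3)) = -(-45 - (-285)*3) = -(-45 - 1*(-855)) = -(-45 + 855) = -1*810 = -810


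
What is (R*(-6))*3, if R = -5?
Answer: 90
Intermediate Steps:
(R*(-6))*3 = -5*(-6)*3 = 30*3 = 90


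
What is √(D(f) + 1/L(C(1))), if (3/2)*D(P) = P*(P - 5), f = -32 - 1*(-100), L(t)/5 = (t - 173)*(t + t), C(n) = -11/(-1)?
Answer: √2799165545/990 ≈ 53.442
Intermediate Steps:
C(n) = 11 (C(n) = -11*(-1) = 11)
L(t) = 10*t*(-173 + t) (L(t) = 5*((t - 173)*(t + t)) = 5*((-173 + t)*(2*t)) = 5*(2*t*(-173 + t)) = 10*t*(-173 + t))
f = 68 (f = -32 + 100 = 68)
D(P) = 2*P*(-5 + P)/3 (D(P) = 2*(P*(P - 5))/3 = 2*(P*(-5 + P))/3 = 2*P*(-5 + P)/3)
√(D(f) + 1/L(C(1))) = √((⅔)*68*(-5 + 68) + 1/(10*11*(-173 + 11))) = √((⅔)*68*63 + 1/(10*11*(-162))) = √(2856 + 1/(-17820)) = √(2856 - 1/17820) = √(50893919/17820) = √2799165545/990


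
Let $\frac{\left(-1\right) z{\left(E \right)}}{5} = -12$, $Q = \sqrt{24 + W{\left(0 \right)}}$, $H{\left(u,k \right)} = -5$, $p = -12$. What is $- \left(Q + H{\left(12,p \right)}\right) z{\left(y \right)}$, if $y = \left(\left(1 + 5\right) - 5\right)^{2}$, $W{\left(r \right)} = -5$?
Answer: $300 - 60 \sqrt{19} \approx 38.466$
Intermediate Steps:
$y = 1$ ($y = \left(6 - 5\right)^{2} = 1^{2} = 1$)
$Q = \sqrt{19}$ ($Q = \sqrt{24 - 5} = \sqrt{19} \approx 4.3589$)
$z{\left(E \right)} = 60$ ($z{\left(E \right)} = \left(-5\right) \left(-12\right) = 60$)
$- \left(Q + H{\left(12,p \right)}\right) z{\left(y \right)} = - \left(\sqrt{19} - 5\right) 60 = - \left(-5 + \sqrt{19}\right) 60 = - (-300 + 60 \sqrt{19}) = 300 - 60 \sqrt{19}$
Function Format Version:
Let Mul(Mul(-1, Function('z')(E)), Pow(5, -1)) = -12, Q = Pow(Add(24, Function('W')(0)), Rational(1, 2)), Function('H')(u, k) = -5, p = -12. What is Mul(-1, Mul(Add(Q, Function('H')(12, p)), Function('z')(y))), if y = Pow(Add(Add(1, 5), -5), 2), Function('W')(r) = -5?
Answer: Add(300, Mul(-60, Pow(19, Rational(1, 2)))) ≈ 38.466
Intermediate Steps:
y = 1 (y = Pow(Add(6, -5), 2) = Pow(1, 2) = 1)
Q = Pow(19, Rational(1, 2)) (Q = Pow(Add(24, -5), Rational(1, 2)) = Pow(19, Rational(1, 2)) ≈ 4.3589)
Function('z')(E) = 60 (Function('z')(E) = Mul(-5, -12) = 60)
Mul(-1, Mul(Add(Q, Function('H')(12, p)), Function('z')(y))) = Mul(-1, Mul(Add(Pow(19, Rational(1, 2)), -5), 60)) = Mul(-1, Mul(Add(-5, Pow(19, Rational(1, 2))), 60)) = Mul(-1, Add(-300, Mul(60, Pow(19, Rational(1, 2))))) = Add(300, Mul(-60, Pow(19, Rational(1, 2))))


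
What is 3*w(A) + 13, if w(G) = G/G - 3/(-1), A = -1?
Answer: 25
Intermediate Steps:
w(G) = 4 (w(G) = 1 - 3*(-1) = 1 + 3 = 4)
3*w(A) + 13 = 3*4 + 13 = 12 + 13 = 25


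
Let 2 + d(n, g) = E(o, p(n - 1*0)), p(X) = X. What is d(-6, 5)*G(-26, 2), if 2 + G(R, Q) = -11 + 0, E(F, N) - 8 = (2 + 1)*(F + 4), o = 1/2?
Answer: -507/2 ≈ -253.50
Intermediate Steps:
o = ½ ≈ 0.50000
E(F, N) = 20 + 3*F (E(F, N) = 8 + (2 + 1)*(F + 4) = 8 + 3*(4 + F) = 8 + (12 + 3*F) = 20 + 3*F)
d(n, g) = 39/2 (d(n, g) = -2 + (20 + 3*(½)) = -2 + (20 + 3/2) = -2 + 43/2 = 39/2)
G(R, Q) = -13 (G(R, Q) = -2 + (-11 + 0) = -2 - 11 = -13)
d(-6, 5)*G(-26, 2) = (39/2)*(-13) = -507/2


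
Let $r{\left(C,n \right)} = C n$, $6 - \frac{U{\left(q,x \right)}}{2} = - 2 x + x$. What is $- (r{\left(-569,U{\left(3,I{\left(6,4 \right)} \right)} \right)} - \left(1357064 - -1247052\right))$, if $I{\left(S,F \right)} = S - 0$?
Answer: $2617772$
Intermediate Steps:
$I{\left(S,F \right)} = S$ ($I{\left(S,F \right)} = S + 0 = S$)
$U{\left(q,x \right)} = 12 + 2 x$ ($U{\left(q,x \right)} = 12 - 2 \left(- 2 x + x\right) = 12 - 2 \left(- x\right) = 12 + 2 x$)
$- (r{\left(-569,U{\left(3,I{\left(6,4 \right)} \right)} \right)} - \left(1357064 - -1247052\right)) = - (- 569 \left(12 + 2 \cdot 6\right) - \left(1357064 - -1247052\right)) = - (- 569 \left(12 + 12\right) - \left(1357064 + 1247052\right)) = - (\left(-569\right) 24 - 2604116) = - (-13656 - 2604116) = \left(-1\right) \left(-2617772\right) = 2617772$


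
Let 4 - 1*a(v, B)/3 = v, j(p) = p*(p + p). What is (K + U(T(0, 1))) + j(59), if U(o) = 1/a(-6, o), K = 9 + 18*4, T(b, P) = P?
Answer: 211291/30 ≈ 7043.0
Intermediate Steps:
j(p) = 2*p**2 (j(p) = p*(2*p) = 2*p**2)
a(v, B) = 12 - 3*v
K = 81 (K = 9 + 72 = 81)
U(o) = 1/30 (U(o) = 1/(12 - 3*(-6)) = 1/(12 + 18) = 1/30)
(K + U(T(0, 1))) + j(59) = (81 + 1/30) + 2*59**2 = 2431/30 + 2*3481 = 2431/30 + 6962 = 211291/30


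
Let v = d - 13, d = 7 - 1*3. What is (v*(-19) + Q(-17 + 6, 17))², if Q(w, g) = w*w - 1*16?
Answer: 76176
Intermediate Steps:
d = 4 (d = 7 - 3 = 4)
v = -9 (v = 4 - 13 = -9)
Q(w, g) = -16 + w² (Q(w, g) = w² - 16 = -16 + w²)
(v*(-19) + Q(-17 + 6, 17))² = (-9*(-19) + (-16 + (-17 + 6)²))² = (171 + (-16 + (-11)²))² = (171 + (-16 + 121))² = (171 + 105)² = 276² = 76176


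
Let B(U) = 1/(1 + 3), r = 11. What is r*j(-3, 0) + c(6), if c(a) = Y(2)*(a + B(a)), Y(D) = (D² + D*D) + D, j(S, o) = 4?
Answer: 213/2 ≈ 106.50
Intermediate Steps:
B(U) = ¼ (B(U) = 1/4 = ¼)
Y(D) = D + 2*D² (Y(D) = (D² + D²) + D = 2*D² + D = D + 2*D²)
c(a) = 5/2 + 10*a (c(a) = (2*(1 + 2*2))*(a + ¼) = (2*(1 + 4))*(¼ + a) = (2*5)*(¼ + a) = 10*(¼ + a) = 5/2 + 10*a)
r*j(-3, 0) + c(6) = 11*4 + (5/2 + 10*6) = 44 + (5/2 + 60) = 44 + 125/2 = 213/2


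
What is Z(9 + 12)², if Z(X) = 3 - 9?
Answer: 36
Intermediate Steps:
Z(X) = -6
Z(9 + 12)² = (-6)² = 36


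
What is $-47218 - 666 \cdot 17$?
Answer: $-58540$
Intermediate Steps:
$-47218 - 666 \cdot 17 = -47218 - 11322 = -58540$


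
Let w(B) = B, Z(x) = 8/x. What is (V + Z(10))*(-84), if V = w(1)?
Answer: -756/5 ≈ -151.20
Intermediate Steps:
V = 1
(V + Z(10))*(-84) = (1 + 8/10)*(-84) = (1 + 8*(⅒))*(-84) = (1 + ⅘)*(-84) = (9/5)*(-84) = -756/5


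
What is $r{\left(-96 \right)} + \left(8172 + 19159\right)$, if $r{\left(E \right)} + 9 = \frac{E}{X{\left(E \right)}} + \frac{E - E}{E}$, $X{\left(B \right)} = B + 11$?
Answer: $\frac{2322466}{85} \approx 27323.0$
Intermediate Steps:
$X{\left(B \right)} = 11 + B$
$r{\left(E \right)} = -9 + \frac{E}{11 + E}$ ($r{\left(E \right)} = -9 + \left(\frac{E}{11 + E} + \frac{E - E}{E}\right) = -9 + \left(\frac{E}{11 + E} + \frac{0}{E}\right) = -9 + \left(\frac{E}{11 + E} + 0\right) = -9 + \frac{E}{11 + E}$)
$r{\left(-96 \right)} + \left(8172 + 19159\right) = \frac{-99 - -768}{11 - 96} + \left(8172 + 19159\right) = \frac{-99 + 768}{-85} + 27331 = \left(- \frac{1}{85}\right) 669 + 27331 = - \frac{669}{85} + 27331 = \frac{2322466}{85}$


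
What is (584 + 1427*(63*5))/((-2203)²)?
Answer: 450089/4853209 ≈ 0.092741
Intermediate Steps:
(584 + 1427*(63*5))/((-2203)²) = (584 + 1427*315)/4853209 = (584 + 449505)*(1/4853209) = 450089*(1/4853209) = 450089/4853209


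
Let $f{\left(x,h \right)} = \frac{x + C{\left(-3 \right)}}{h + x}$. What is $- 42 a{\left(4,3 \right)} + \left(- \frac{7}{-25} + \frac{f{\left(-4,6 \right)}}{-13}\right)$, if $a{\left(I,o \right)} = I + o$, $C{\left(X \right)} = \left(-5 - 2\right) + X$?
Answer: $- \frac{95284}{325} \approx -293.18$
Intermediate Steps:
$C{\left(X \right)} = -7 + X$
$f{\left(x,h \right)} = \frac{-10 + x}{h + x}$ ($f{\left(x,h \right)} = \frac{x - 10}{h + x} = \frac{-10 + x}{h + x}$)
$- 42 a{\left(4,3 \right)} + \left(- \frac{7}{-25} + \frac{f{\left(-4,6 \right)}}{-13}\right) = - 42 \left(4 + 3\right) - \left(- \frac{7}{25} - \frac{\frac{1}{6 - 4} \left(-10 - 4\right)}{-13}\right) = \left(-42\right) 7 - \left(- \frac{7}{25} - \frac{1}{2} \left(-14\right) \left(- \frac{1}{13}\right)\right) = -294 + \left(\frac{7}{25} + \frac{1}{2} \left(-14\right) \left(- \frac{1}{13}\right)\right) = -294 + \left(\frac{7}{25} - - \frac{7}{13}\right) = -294 + \left(\frac{7}{25} + \frac{7}{13}\right) = -294 + \frac{266}{325} = - \frac{95284}{325}$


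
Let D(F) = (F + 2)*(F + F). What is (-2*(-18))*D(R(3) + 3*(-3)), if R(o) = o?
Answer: 1728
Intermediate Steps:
D(F) = 2*F*(2 + F) (D(F) = (2 + F)*(2*F) = 2*F*(2 + F))
(-2*(-18))*D(R(3) + 3*(-3)) = (-2*(-18))*(2*(3 + 3*(-3))*(2 + (3 + 3*(-3)))) = 36*(2*(3 - 9)*(2 + (3 - 9))) = 36*(2*(-6)*(2 - 6)) = 36*(2*(-6)*(-4)) = 36*48 = 1728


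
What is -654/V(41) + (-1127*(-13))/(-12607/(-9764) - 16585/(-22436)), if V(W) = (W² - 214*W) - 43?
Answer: 357866341678483/49593705008 ≈ 7216.0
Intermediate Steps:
V(W) = -43 + W² - 214*W
-654/V(41) + (-1127*(-13))/(-12607/(-9764) - 16585/(-22436)) = -654/(-43 + 41² - 214*41) + (-1127*(-13))/(-12607/(-9764) - 16585/(-22436)) = -654/(-43 + 1681 - 8774) + 14651/(-12607*(-1/9764) - 16585*(-1/22436)) = -654/(-7136) + 14651/(12607/9764 + 16585/22436) = -654*(-1/7136) + 14651/(27799162/13691569) = 327/3568 + 14651*(13691569/27799162) = 327/3568 + 200595177419/27799162 = 357866341678483/49593705008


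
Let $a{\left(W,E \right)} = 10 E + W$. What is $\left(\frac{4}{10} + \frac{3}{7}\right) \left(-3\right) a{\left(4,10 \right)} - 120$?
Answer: $- \frac{13248}{35} \approx -378.51$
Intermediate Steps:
$a{\left(W,E \right)} = W + 10 E$
$\left(\frac{4}{10} + \frac{3}{7}\right) \left(-3\right) a{\left(4,10 \right)} - 120 = \left(\frac{4}{10} + \frac{3}{7}\right) \left(-3\right) \left(4 + 10 \cdot 10\right) - 120 = \left(4 \cdot \frac{1}{10} + 3 \cdot \frac{1}{7}\right) \left(-3\right) \left(4 + 100\right) - 120 = \left(\frac{2}{5} + \frac{3}{7}\right) \left(-3\right) 104 - 120 = \frac{29}{35} \left(-3\right) 104 - 120 = \left(- \frac{87}{35}\right) 104 - 120 = - \frac{9048}{35} - 120 = - \frac{13248}{35}$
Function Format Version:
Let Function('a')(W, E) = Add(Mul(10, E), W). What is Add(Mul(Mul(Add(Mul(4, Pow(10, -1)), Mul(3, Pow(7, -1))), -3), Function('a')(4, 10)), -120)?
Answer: Rational(-13248, 35) ≈ -378.51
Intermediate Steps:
Function('a')(W, E) = Add(W, Mul(10, E))
Add(Mul(Mul(Add(Mul(4, Pow(10, -1)), Mul(3, Pow(7, -1))), -3), Function('a')(4, 10)), -120) = Add(Mul(Mul(Add(Mul(4, Pow(10, -1)), Mul(3, Pow(7, -1))), -3), Add(4, Mul(10, 10))), -120) = Add(Mul(Mul(Add(Mul(4, Rational(1, 10)), Mul(3, Rational(1, 7))), -3), Add(4, 100)), -120) = Add(Mul(Mul(Add(Rational(2, 5), Rational(3, 7)), -3), 104), -120) = Add(Mul(Mul(Rational(29, 35), -3), 104), -120) = Add(Mul(Rational(-87, 35), 104), -120) = Add(Rational(-9048, 35), -120) = Rational(-13248, 35)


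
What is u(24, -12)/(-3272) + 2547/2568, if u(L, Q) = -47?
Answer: 176135/175052 ≈ 1.0062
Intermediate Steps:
u(24, -12)/(-3272) + 2547/2568 = -47/(-3272) + 2547/2568 = -47*(-1/3272) + 2547*(1/2568) = 47/3272 + 849/856 = 176135/175052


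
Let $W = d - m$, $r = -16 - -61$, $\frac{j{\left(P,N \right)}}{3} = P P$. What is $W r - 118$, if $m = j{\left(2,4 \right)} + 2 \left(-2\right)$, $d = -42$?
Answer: $-2368$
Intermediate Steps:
$j{\left(P,N \right)} = 3 P^{2}$ ($j{\left(P,N \right)} = 3 P P = 3 P^{2}$)
$r = 45$ ($r = -16 + 61 = 45$)
$m = 8$ ($m = 3 \cdot 2^{2} + 2 \left(-2\right) = 3 \cdot 4 - 4 = 12 - 4 = 8$)
$W = -50$ ($W = -42 - 8 = -50$)
$W r - 118 = \left(-50\right) 45 - 118 = -2250 - 118 = -2368$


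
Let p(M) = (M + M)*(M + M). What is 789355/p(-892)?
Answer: 789355/3182656 ≈ 0.24802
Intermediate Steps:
p(M) = 4*M² (p(M) = (2*M)*(2*M) = 4*M²)
789355/p(-892) = 789355/((4*(-892)²)) = 789355/((4*795664)) = 789355/3182656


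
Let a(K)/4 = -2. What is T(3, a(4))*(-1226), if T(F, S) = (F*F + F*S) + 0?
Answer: 18390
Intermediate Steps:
a(K) = -8 (a(K) = 4*(-2) = -8)
T(F, S) = F² + F*S (T(F, S) = (F² + F*S) + 0 = F² + F*S)
T(3, a(4))*(-1226) = (3*(3 - 8))*(-1226) = (3*(-5))*(-1226) = -15*(-1226) = 18390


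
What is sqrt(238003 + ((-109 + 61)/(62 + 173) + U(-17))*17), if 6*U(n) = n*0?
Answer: sqrt(13143523915)/235 ≈ 487.85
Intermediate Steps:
U(n) = 0 (U(n) = (n*0)/6 = (1/6)*0 = 0)
sqrt(238003 + ((-109 + 61)/(62 + 173) + U(-17))*17) = sqrt(238003 + ((-109 + 61)/(62 + 173) + 0)*17) = sqrt(238003 + (-48/235 + 0)*17) = sqrt(238003 - 48/235*17) = sqrt(238003 - 816/235) = sqrt(55929889/235) = sqrt(13143523915)/235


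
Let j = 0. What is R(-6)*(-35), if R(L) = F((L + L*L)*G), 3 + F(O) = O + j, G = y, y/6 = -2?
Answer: 12705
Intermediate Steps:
y = -12 (y = 6*(-2) = -12)
G = -12
F(O) = -3 + O (F(O) = -3 + (O + 0) = -3 + O)
R(L) = -3 - 12*L - 12*L**2 (R(L) = -3 + (L + L*L)*(-12) = -3 + (L + L**2)*(-12) = -3 + (-12*L - 12*L**2) = -3 - 12*L - 12*L**2)
R(-6)*(-35) = (-3 - 12*(-6)*(1 - 6))*(-35) = (-3 - 12*(-6)*(-5))*(-35) = (-3 - 360)*(-35) = -363*(-35) = 12705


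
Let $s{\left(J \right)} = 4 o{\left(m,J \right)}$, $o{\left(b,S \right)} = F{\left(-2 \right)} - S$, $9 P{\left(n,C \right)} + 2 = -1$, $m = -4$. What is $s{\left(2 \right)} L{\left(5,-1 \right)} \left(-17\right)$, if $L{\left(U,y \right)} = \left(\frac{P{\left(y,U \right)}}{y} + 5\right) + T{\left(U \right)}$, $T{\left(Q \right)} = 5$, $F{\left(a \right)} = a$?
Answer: $\frac{8432}{3} \approx 2810.7$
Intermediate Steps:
$P{\left(n,C \right)} = - \frac{1}{3}$ ($P{\left(n,C \right)} = - \frac{2}{9} + \frac{1}{9} \left(-1\right) = - \frac{2}{9} - \frac{1}{9} = - \frac{1}{3}$)
$o{\left(b,S \right)} = -2 - S$
$L{\left(U,y \right)} = 10 - \frac{1}{3 y}$ ($L{\left(U,y \right)} = \left(- \frac{1}{3 y} + 5\right) + 5 = \left(5 - \frac{1}{3 y}\right) + 5 = 10 - \frac{1}{3 y}$)
$s{\left(J \right)} = -8 - 4 J$ ($s{\left(J \right)} = 4 \left(-2 - J\right) = -8 - 4 J$)
$s{\left(2 \right)} L{\left(5,-1 \right)} \left(-17\right) = \left(-8 - 8\right) \left(10 - \frac{1}{3 \left(-1\right)}\right) \left(-17\right) = \left(-8 - 8\right) \left(10 - - \frac{1}{3}\right) \left(-17\right) = - 16 \left(10 + \frac{1}{3}\right) \left(-17\right) = \left(-16\right) \frac{31}{3} \left(-17\right) = \left(- \frac{496}{3}\right) \left(-17\right) = \frac{8432}{3}$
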